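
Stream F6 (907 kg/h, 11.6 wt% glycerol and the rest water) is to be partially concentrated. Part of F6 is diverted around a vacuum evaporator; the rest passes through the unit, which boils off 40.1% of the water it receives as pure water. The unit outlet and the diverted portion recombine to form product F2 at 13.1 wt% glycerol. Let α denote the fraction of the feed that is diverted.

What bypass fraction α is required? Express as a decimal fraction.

0.677

All 907×0.116 = 105.21 kg/h of glycerol reaches F2, so F2 = 105.21/0.131 = 803.15 kg/h and vapour = 103.85 kg/h.
The evaporator receives (1−α)·907 of feed at 0.884 water and removes 0.401 of that water:
0.401×0.884×(1−α)×907 = 103.85
(1−α) = 103.85/321.52 = 0.3230;  α = 0.6770.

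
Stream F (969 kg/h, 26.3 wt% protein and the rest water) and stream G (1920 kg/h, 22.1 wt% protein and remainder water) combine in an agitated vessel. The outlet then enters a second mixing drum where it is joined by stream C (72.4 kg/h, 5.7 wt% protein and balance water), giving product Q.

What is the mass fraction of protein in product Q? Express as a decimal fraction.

Overall, product flow = 2961.4 kg/h.
protein in = 969×0.263 + 1920×0.221 + 72.4×0.057 = 683.29 kg/h.
protein fraction in Q = 0.231.

0.231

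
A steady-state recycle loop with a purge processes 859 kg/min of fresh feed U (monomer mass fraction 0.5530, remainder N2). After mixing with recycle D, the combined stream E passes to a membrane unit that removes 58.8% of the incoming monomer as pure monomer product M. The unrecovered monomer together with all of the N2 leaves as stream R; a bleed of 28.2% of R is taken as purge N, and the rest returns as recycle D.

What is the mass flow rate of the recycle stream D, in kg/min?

1177 kg/min

N2 enters only via U and leaves only via the purge: 859×0.447 = 0.282×(N2 in R), and the membrane unit passes all N2, so N2 in E = N2 in R = 1361.6 kg/min.
monomer in E: m_A = 859×0.553 + (1−0.282)·(1−0.588)·m_A, so m_A = 475.03/0.7042 = 674.58 kg/min.
R = (1−0.588)×674.58 + 1361.6 = 1639.5 kg/min.
Recycle D = (1−0.282)×1639.5 = 1177.2 kg/min.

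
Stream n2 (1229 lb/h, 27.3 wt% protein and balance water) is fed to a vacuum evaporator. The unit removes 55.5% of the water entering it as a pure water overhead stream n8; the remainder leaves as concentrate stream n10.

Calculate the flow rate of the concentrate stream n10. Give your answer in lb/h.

733.1 lb/h

water entering = 1229×0.727 = 893.48 lb/h; overhead removed = 0.555×893.48 = 495.88 lb/h.
Concentrate = 1229 − 495.88 = 733.12 lb/h.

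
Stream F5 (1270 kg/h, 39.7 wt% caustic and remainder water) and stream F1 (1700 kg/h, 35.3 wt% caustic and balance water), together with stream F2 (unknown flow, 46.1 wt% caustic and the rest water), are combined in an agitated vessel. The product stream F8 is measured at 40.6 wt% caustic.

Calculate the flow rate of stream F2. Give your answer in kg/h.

Let F2 be the unknown flow. Total out = 2970 + F2.
caustic balance: 1104.3 + 0.461·F2 = 0.406·(2970 + F2)
(0.461 − 0.406)·F2 = 0.406×2970 − 1104.3 = 101.53
F2 = 101.53 / 0.055 = 1846 kg/h

1846 kg/h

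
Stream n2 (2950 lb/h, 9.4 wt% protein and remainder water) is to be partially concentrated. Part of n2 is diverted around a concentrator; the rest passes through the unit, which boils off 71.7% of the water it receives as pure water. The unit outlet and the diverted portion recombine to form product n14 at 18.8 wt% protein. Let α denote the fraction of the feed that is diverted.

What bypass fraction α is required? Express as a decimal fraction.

All 2950×0.094 = 277.3 lb/h of protein reaches n14, so n14 = 277.3/0.188 = 1475 lb/h and vapour = 1475 lb/h.
The evaporator receives (1−α)·2950 of feed at 0.906 water and removes 0.717 of that water:
0.717×0.906×(1−α)×2950 = 1475
(1−α) = 1475/1916.3 = 0.7697;  α = 0.2303.

0.230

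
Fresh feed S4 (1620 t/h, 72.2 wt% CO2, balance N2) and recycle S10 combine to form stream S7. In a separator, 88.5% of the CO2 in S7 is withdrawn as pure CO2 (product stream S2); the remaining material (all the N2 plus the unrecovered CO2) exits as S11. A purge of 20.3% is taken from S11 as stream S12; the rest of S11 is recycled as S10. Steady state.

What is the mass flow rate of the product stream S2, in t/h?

CO2 in S7: m_A = 1620×0.722 + (1−0.203)·(1−0.885)·m_A, so m_A = 1169.6/0.9083 = 1287.7 t/h.
Product S2 = 0.885×1287.7 = 1139.6 t/h.

1140 t/h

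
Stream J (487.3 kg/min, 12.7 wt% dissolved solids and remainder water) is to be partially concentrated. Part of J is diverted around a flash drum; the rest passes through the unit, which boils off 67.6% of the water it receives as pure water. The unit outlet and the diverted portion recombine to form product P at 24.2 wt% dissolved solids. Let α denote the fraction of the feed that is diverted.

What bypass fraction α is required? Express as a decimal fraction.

0.195

All 487.3×0.127 = 61.887 kg/min of dissolved solids reaches P, so P = 61.887/0.242 = 255.73 kg/min and vapour = 231.57 kg/min.
The evaporator receives (1−α)·487.3 of feed at 0.873 water and removes 0.676 of that water:
0.676×0.873×(1−α)×487.3 = 231.57
(1−α) = 231.57/287.58 = 0.8052;  α = 0.1948.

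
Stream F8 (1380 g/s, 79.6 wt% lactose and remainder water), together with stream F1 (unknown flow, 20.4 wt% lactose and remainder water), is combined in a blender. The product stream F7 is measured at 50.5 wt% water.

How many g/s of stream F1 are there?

Let F1 be the unknown flow. Total out = 1380 + F1.
water balance: 281.52 + 0.796·F1 = 0.505·(1380 + F1)
(0.796 − 0.505)·F1 = 0.505×1380 − 281.52 = 415.38
F1 = 415.38 / 0.291 = 1427.4 g/s

1427 g/s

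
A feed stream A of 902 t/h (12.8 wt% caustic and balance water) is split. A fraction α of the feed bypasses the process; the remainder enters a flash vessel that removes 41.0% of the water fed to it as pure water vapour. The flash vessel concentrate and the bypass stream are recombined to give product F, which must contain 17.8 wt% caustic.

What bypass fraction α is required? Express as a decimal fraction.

All 902×0.128 = 115.46 t/h of caustic reaches F, so F = 115.46/0.178 = 648.63 t/h and vapour = 253.37 t/h.
The evaporator receives (1−α)·902 of feed at 0.872 water and removes 0.410 of that water:
0.410×0.872×(1−α)×902 = 253.37
(1−α) = 253.37/322.48 = 0.7857;  α = 0.2143.

0.214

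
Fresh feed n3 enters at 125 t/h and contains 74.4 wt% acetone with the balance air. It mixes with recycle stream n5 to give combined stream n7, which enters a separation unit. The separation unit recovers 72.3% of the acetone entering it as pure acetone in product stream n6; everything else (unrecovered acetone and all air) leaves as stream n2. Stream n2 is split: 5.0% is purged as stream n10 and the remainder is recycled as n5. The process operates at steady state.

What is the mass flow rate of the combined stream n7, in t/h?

air enters only via n3 and leaves only via the purge: 125×0.256 = 0.050×(air in n2), and the separation unit passes all air, so air in n7 = air in n2 = 640 t/h.
acetone in n7: m_A = 125×0.744 + (1−0.050)·(1−0.723)·m_A, so m_A = 93/0.7369 = 126.21 t/h.
n7 = 126.21 + 640 = 766.21 t/h.

766.2 t/h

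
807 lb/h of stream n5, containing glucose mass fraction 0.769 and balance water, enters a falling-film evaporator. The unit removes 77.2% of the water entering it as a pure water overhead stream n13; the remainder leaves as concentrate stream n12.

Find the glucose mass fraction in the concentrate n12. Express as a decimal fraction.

glucose is not removed: 807×0.769 = 620.58 lb/h of glucose enters n12.
water entering = 807×0.231 = 186.42 lb/h; overhead removed = 0.772×186.42 = 143.91 lb/h.
Concentrate = 807 − 143.91 = 663.09 lb/h.
Mass fraction = 620.58/663.09 = 0.936.

0.936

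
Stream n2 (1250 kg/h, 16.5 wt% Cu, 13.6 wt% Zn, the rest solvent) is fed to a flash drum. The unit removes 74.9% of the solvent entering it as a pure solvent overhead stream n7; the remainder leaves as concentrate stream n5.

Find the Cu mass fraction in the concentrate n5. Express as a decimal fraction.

0.346

Cu is not removed: 1250×0.165 = 206.25 kg/h of Cu enters n5.
solvent entering = 1250×0.699 = 873.75 kg/h; overhead removed = 0.749×873.75 = 654.44 kg/h.
Concentrate = 1250 − 654.44 = 595.56 kg/h.
Mass fraction = 206.25/595.56 = 0.346.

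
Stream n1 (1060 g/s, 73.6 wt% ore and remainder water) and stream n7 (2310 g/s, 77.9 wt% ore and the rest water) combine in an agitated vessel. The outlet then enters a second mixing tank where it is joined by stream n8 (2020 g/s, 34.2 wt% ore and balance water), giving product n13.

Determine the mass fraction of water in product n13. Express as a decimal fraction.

0.393

Overall, product flow = 5390 g/s.
water in = 1060×0.264 + 2310×0.221 + 2020×0.658 = 2119.5 g/s.
water fraction in n13 = 0.393.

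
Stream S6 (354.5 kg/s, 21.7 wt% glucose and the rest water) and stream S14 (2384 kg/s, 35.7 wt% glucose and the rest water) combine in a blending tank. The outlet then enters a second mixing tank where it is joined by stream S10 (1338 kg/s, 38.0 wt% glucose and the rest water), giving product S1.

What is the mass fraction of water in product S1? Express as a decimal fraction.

0.6476

Overall, product flow = 4076.5 kg/s.
water in = 354.5×0.783 + 2384×0.643 + 1338×0.620 = 2640 kg/s.
water fraction in S1 = 0.6476.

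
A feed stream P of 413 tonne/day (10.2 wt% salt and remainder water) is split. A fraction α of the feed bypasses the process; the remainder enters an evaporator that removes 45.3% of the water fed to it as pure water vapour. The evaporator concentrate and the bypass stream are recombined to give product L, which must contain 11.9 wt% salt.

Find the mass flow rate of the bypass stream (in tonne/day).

268 tonne/day

All 413×0.102 = 42.126 tonne/day of salt reaches L, so L = 42.126/0.119 = 354 tonne/day and vapour = 59 tonne/day.
The evaporator receives (1−α)·413 of feed at 0.898 water and removes 0.453 of that water:
0.453×0.898×(1−α)×413 = 59
(1−α) = 59/168.01 = 0.3512;  α = 0.6488.
Bypass flow = 0.6488×413 = 267.96 tonne/day.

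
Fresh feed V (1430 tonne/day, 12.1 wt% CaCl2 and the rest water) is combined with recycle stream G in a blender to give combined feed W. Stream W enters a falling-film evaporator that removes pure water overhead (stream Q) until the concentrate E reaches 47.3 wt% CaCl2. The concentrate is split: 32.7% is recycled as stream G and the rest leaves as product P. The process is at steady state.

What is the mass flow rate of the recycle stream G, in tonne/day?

177.7 tonne/day

Overall CaCl2 balance (none leaves overhead): CaCl2 in fresh feed = CaCl2 in product, i.e. 1430×0.121 = (1−0.327)·E·0.473.
E = 173.03/(0.473×0.673) = 543.56 tonne/day.
Recycle G = 0.327×543.56 = 177.74 tonne/day.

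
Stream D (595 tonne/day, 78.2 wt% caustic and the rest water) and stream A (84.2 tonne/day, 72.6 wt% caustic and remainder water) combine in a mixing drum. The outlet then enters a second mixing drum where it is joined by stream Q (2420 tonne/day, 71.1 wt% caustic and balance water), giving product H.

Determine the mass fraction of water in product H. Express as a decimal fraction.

Overall, product flow = 3099.2 tonne/day.
water in = 595×0.218 + 84.2×0.274 + 2420×0.289 = 852.16 tonne/day.
water fraction in H = 0.2750.

0.2750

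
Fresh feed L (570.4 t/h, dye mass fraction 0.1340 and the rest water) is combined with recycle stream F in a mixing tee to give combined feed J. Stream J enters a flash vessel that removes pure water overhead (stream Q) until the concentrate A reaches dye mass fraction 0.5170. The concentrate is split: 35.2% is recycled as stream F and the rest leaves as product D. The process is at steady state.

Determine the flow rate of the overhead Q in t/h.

422.6 t/h

Overall dye balance (none leaves overhead): dye in fresh feed = dye in product, i.e. 570.4×0.134 = (1−0.352)·A·0.517.
A = 76.434/(0.517×0.648) = 228.15 t/h.
Recycle F = 0.352×228.15 = 80.308 t/h.
Combined feed J = 570.4 + 80.308 = 650.71 t/h.
Overhead Q = J − A = 650.71 − 228.15 = 422.56 t/h.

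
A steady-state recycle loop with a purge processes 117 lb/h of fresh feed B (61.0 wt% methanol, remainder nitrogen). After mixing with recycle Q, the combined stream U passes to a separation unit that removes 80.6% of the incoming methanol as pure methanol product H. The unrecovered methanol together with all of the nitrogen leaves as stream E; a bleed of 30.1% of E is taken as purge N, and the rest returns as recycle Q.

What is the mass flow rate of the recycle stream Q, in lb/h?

117.2 lb/h

nitrogen enters only via B and leaves only via the purge: 117×0.390 = 0.301×(nitrogen in E), and the separation unit passes all nitrogen, so nitrogen in U = nitrogen in E = 151.59 lb/h.
methanol in U: m_A = 117×0.610 + (1−0.301)·(1−0.806)·m_A, so m_A = 71.37/0.8644 = 82.567 lb/h.
E = (1−0.806)×82.567 + 151.59 = 167.61 lb/h.
Recycle Q = (1−0.301)×167.61 = 117.16 lb/h.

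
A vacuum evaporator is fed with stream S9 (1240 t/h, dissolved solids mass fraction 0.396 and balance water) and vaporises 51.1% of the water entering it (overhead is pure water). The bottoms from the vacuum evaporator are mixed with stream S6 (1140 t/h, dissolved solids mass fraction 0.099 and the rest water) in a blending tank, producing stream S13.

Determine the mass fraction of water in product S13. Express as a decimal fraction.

Vapour removed = 0.511×0.604×1240 = 382.72 t/h; concentrate = 857.28 t/h.
water reaching the mixer = 366.24 (from concentrate) + 1140×0.901 = 1393.4 t/h.
Product flow = 857.28 + 1140 = 1997.3 t/h; water fraction = 0.698.

0.698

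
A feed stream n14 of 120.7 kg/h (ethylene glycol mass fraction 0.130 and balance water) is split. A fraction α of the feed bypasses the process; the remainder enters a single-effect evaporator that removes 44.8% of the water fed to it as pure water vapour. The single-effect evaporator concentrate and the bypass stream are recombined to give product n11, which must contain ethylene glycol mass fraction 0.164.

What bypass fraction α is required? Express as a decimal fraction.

0.468

All 120.7×0.130 = 15.691 kg/h of ethylene glycol reaches n11, so n11 = 15.691/0.164 = 95.677 kg/h and vapour = 25.023 kg/h.
The evaporator receives (1−α)·120.7 of feed at 0.870 water and removes 0.448 of that water:
0.448×0.870×(1−α)×120.7 = 25.023
(1−α) = 25.023/47.044 = 0.5319;  α = 0.4681.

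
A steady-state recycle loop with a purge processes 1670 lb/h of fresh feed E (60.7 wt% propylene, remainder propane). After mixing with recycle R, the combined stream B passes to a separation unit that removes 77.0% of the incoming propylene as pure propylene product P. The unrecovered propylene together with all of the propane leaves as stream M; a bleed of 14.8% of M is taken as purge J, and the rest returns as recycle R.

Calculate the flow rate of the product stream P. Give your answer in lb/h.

970.8 lb/h

propylene in B: m_A = 1670×0.607 + (1−0.148)·(1−0.770)·m_A, so m_A = 1013.7/0.8040 = 1260.7 lb/h.
Product P = 0.770×1260.7 = 970.77 lb/h.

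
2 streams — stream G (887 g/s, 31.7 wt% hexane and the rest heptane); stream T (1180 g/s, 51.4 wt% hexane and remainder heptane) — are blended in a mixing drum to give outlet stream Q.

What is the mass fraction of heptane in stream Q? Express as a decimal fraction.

0.571

Total flow out = 887 + 1180 = 2067 g/s.
heptane in = 887×0.683 + 1180×0.486 = 1179.3 g/s.
heptane mass fraction in Q = 1179.3/2067 = 0.571.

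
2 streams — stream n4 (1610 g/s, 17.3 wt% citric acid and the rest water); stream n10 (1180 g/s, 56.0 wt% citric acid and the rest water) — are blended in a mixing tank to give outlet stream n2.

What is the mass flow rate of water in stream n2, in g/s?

water out = water in = 1610×0.827 + 1180×0.440 = 1850.7 g/s.

1851 g/s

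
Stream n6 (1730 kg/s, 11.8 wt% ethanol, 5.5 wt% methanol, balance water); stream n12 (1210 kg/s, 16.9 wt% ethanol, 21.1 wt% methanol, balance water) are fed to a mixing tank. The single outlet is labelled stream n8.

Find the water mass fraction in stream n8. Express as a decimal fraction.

0.742

Total flow out = 1730 + 1210 = 2940 kg/s.
water in = 1730×0.827 + 1210×0.620 = 2180.9 kg/s.
water mass fraction in n8 = 2180.9/2940 = 0.742.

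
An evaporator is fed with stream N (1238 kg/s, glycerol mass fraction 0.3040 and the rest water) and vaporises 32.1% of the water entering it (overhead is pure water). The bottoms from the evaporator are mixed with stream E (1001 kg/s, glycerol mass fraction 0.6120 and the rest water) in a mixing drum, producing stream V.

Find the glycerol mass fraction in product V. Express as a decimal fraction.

Vapour removed = 0.321×0.696×1238 = 276.59 kg/s; concentrate = 961.41 kg/s.
glycerol reaching the mixer = 376.35 (from concentrate) + 1001×0.612 = 988.96 kg/s.
Product flow = 961.41 + 1001 = 1962.4 kg/s; glycerol fraction = 0.5040.

0.5040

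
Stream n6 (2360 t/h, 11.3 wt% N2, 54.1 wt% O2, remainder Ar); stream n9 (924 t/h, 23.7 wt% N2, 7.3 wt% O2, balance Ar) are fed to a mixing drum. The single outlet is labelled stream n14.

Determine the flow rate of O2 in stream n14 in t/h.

1344 t/h

O2 out = O2 in = 2360×0.541 + 924×0.073 = 1344.2 t/h.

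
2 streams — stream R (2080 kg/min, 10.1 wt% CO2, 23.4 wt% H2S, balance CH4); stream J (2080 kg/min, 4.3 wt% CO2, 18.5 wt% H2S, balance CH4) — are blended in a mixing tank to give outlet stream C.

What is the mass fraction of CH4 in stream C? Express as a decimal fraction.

0.7185

Total flow out = 2080 + 2080 = 4160 kg/min.
CH4 in = 2080×0.665 + 2080×0.772 = 2989 kg/min.
CH4 mass fraction in C = 2989/4160 = 0.7185.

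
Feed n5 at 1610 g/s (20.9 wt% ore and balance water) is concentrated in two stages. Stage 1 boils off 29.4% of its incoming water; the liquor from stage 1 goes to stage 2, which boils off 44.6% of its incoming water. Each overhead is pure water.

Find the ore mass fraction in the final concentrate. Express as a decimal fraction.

0.403

water in feed = 1610×0.791 = 1273.5 g/s.
After stage 1: water left = (1−0.294)×1273.5 = 899.1; stream total = 1235.6 g/s.
After stage 2: water left = (1−0.446)×899.1 = 498.1; final concentrate = 834.59 g/s.
ore fraction = 336.49/834.59 = 0.403.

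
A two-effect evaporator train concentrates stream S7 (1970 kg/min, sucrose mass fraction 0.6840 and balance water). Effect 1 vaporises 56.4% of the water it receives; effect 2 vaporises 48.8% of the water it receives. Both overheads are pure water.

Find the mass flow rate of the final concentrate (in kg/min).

1486 kg/min

water in feed = 1970×0.316 = 622.52 kg/min.
After stage 1: water left = (1−0.564)×622.52 = 271.42; stream total = 1618.9 kg/min.
After stage 2: water left = (1−0.488)×271.42 = 138.97; final concentrate = 1486.4 kg/min.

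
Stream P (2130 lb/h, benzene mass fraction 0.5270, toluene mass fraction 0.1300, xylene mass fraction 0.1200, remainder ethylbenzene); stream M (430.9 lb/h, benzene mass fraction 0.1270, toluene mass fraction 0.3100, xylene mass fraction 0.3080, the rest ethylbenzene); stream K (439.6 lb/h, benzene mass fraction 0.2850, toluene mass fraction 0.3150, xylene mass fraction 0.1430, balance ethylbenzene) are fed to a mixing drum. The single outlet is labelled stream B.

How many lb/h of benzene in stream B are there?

1303 lb/h

benzene out = benzene in = 2130×0.527 + 430.9×0.127 + 439.6×0.285 = 1302.5 lb/h.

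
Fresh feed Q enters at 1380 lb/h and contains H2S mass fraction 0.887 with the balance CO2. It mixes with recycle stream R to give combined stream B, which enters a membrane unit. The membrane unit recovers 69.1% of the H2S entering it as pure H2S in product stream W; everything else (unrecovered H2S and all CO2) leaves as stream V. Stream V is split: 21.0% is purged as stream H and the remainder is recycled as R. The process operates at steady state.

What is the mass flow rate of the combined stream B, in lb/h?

CO2 enters only via Q and leaves only via the purge: 1380×0.113 = 0.210×(CO2 in V), and the membrane unit passes all CO2, so CO2 in B = CO2 in V = 742.57 lb/h.
H2S in B: m_A = 1380×0.887 + (1−0.210)·(1−0.691)·m_A, so m_A = 1224.1/0.7559 = 1619.4 lb/h.
B = 1619.4 + 742.57 = 2361.9 lb/h.

2362 lb/h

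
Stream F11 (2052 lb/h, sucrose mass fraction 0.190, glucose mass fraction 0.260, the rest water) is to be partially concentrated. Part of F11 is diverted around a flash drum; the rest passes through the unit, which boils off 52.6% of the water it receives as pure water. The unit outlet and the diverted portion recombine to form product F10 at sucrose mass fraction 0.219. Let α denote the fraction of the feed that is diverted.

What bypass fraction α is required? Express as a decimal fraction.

All 2052×0.190 = 389.88 lb/h of sucrose reaches F10, so F10 = 389.88/0.219 = 1780.3 lb/h and vapour = 271.73 lb/h.
The evaporator receives (1−α)·2052 of feed at 0.550 water and removes 0.526 of that water:
0.526×0.550×(1−α)×2052 = 271.73
(1−α) = 271.73/593.64 = 0.4577;  α = 0.5423.

0.542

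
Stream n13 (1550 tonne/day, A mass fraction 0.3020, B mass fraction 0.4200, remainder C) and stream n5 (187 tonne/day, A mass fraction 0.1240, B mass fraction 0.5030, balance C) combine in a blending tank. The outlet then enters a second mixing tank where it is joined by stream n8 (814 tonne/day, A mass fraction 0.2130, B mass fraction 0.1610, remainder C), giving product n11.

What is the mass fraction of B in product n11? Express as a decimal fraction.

Overall, product flow = 2551 tonne/day.
B in = 1550×0.420 + 187×0.503 + 814×0.161 = 876.12 tonne/day.
B fraction in n11 = 0.3434.

0.3434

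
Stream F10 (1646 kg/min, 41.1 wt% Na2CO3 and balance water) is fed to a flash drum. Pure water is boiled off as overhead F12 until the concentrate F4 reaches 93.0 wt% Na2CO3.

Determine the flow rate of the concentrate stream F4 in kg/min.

Na2CO3 is conserved: 1646×0.411 = 676.51 kg/min all reports to the concentrate.
Concentrate = 676.51/(target fraction) = 727.43 kg/min.

727.4 kg/min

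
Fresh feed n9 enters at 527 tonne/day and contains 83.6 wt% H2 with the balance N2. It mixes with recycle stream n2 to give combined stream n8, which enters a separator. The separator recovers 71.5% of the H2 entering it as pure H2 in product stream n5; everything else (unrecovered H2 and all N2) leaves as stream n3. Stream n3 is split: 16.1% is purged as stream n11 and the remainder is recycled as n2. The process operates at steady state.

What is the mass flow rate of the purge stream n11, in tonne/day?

113 tonne/day

N2 enters only via n9 and leaves only via the purge: 527×0.164 = 0.161×(N2 in n3), and the separator passes all N2, so N2 in n8 = N2 in n3 = 536.82 tonne/day.
H2 in n8: m_A = 527×0.836 + (1−0.161)·(1−0.715)·m_A, so m_A = 440.57/0.7609 = 579.03 tonne/day.
n3 = (1−0.715)×579.03 + 536.82 = 701.84 tonne/day.
Purge n11 = 0.161×701.84 = 113 tonne/day.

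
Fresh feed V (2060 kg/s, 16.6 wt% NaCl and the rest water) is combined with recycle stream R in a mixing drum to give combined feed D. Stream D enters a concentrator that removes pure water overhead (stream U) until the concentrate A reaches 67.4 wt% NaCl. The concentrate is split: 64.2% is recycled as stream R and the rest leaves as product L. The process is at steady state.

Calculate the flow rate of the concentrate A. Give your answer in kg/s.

1417 kg/s

Overall NaCl balance (none leaves overhead): NaCl in fresh feed = NaCl in product, i.e. 2060×0.166 = (1−0.642)·A·0.674.
A = 341.96/(0.674×0.358) = 1417.2 kg/s.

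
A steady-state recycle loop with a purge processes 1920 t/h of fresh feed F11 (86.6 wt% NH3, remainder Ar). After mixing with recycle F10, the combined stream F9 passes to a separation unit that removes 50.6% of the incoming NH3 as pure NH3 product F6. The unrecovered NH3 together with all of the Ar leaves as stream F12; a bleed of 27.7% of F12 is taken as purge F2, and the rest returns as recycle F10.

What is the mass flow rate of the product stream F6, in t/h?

1309 t/h

NH3 in F9: m_A = 1920×0.866 + (1−0.277)·(1−0.506)·m_A, so m_A = 1662.7/0.6428 = 2586.5 t/h.
Product F6 = 0.506×2586.5 = 1308.8 t/h.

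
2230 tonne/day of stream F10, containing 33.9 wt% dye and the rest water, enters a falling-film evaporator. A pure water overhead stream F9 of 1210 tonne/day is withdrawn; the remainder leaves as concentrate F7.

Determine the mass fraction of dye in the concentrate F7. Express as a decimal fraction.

0.7411

dye is not removed: 2230×0.339 = 755.97 tonne/day of dye enters F7.
Concentrate = 2230 − 1210 = 1020 tonne/day.
Mass fraction = 755.97/1020 = 0.7411.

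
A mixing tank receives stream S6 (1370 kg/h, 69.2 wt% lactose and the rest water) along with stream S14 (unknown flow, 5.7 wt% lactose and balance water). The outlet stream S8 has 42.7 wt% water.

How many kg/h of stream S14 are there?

Let S14 be the unknown flow. Total out = 1370 + S14.
water balance: 421.96 + 0.943·S14 = 0.427·(1370 + S14)
(0.943 − 0.427)·S14 = 0.427×1370 − 421.96 = 163.03
S14 = 163.03 / 0.516 = 315.95 kg/h

315.9 kg/h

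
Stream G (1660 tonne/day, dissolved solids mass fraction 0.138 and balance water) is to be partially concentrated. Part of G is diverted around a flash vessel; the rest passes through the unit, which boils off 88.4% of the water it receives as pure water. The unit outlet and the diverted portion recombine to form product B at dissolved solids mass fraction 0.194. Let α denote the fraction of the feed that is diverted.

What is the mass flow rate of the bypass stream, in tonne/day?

1031 tonne/day

All 1660×0.138 = 229.08 tonne/day of dissolved solids reaches B, so B = 229.08/0.194 = 1180.8 tonne/day and vapour = 479.18 tonne/day.
The evaporator receives (1−α)·1660 of feed at 0.862 water and removes 0.884 of that water:
0.884×0.862×(1−α)×1660 = 479.18
(1−α) = 479.18/1264.9 = 0.3788;  α = 0.6212.
Bypass flow = 0.6212×1660 = 1031.2 tonne/day.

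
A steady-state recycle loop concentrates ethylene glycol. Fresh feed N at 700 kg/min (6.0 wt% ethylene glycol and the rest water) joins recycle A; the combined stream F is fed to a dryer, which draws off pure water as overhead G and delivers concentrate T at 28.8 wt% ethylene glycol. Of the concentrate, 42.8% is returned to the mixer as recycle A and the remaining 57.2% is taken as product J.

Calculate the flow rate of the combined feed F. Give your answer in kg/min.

809.1 kg/min

Overall ethylene glycol balance (none leaves overhead): ethylene glycol in fresh feed = ethylene glycol in product, i.e. 700×0.060 = (1−0.428)·T·0.288.
T = 42/(0.288×0.572) = 254.95 kg/min.
Recycle A = 0.428×254.95 = 109.12 kg/min.
Combined feed F = 700 + 109.12 = 809.12 kg/min.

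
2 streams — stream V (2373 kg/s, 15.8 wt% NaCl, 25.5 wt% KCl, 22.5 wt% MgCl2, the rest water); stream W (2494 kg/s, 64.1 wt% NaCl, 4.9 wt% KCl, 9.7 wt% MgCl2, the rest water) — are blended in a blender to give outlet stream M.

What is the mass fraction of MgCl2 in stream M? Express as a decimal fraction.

0.159

Total flow out = 2373 + 2494 = 4867 kg/s.
MgCl2 in = 2373×0.225 + 2494×0.097 = 775.84 kg/s.
MgCl2 mass fraction in M = 775.84/4867 = 0.159.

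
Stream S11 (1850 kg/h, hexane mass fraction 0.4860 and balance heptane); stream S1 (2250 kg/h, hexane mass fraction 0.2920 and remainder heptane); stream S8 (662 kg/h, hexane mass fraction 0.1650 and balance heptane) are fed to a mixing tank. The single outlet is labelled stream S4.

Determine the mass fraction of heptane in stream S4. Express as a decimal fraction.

Total flow out = 1850 + 2250 + 662 = 4762 kg/h.
heptane in = 1850×0.514 + 2250×0.708 + 662×0.835 = 3096.7 kg/h.
heptane mass fraction in S4 = 3096.7/4762 = 0.6503.

0.6503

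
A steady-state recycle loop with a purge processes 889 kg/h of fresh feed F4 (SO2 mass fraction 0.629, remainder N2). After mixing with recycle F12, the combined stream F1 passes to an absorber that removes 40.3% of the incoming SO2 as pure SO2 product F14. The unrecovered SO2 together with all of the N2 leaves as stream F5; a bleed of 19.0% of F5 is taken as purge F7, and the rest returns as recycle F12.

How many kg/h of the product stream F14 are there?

436.4 kg/h

SO2 in F1: m_A = 889×0.629 + (1−0.190)·(1−0.403)·m_A, so m_A = 559.18/0.5164 = 1082.8 kg/h.
Product F14 = 0.403×1082.8 = 436.36 kg/h.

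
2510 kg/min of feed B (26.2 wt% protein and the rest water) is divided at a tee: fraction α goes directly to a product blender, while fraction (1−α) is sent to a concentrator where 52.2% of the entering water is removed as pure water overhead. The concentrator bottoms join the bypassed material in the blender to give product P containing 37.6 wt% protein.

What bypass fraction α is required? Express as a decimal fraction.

0.213

All 2510×0.262 = 657.62 kg/min of protein reaches P, so P = 657.62/0.376 = 1749 kg/min and vapour = 761.01 kg/min.
The evaporator receives (1−α)·2510 of feed at 0.738 water and removes 0.522 of that water:
0.522×0.738×(1−α)×2510 = 761.01
(1−α) = 761.01/966.94 = 0.7870;  α = 0.2130.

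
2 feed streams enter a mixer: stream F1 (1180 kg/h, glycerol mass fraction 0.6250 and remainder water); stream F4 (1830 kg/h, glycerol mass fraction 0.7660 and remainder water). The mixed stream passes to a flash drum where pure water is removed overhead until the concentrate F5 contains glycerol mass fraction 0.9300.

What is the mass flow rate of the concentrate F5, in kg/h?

2300 kg/h

glycerol entering = 1180×0.625 + 1830×0.766 = 2139.3 kg/h.
All glycerol reports to F5, so F5 = 2139.3/0.930 = 2300.3 kg/h.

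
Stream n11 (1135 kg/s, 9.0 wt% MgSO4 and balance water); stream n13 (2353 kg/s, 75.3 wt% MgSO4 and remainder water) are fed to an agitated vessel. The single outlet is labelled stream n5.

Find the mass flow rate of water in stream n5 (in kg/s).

water out = water in = 1135×0.910 + 2353×0.247 = 1614 kg/s.

1614 kg/s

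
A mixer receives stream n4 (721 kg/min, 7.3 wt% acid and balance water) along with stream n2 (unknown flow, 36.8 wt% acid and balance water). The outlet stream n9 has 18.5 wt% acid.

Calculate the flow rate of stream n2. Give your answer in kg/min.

441.3 kg/min

Let n2 be the unknown flow. Total out = 721 + n2.
acid balance: 52.633 + 0.368·n2 = 0.185·(721 + n2)
(0.368 − 0.185)·n2 = 0.185×721 − 52.633 = 80.752
n2 = 80.752 / 0.183 = 441.27 kg/min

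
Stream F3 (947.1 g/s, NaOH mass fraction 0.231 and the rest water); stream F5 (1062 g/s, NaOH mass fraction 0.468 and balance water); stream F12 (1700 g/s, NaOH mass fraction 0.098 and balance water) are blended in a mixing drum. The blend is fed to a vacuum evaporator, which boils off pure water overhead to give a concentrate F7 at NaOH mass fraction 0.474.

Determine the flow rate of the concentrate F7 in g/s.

1862 g/s

NaOH entering = 947.1×0.231 + 1062×0.468 + 1700×0.098 = 882.4 g/s.
All NaOH reports to F7, so F7 = 882.4/0.474 = 1861.6 g/s.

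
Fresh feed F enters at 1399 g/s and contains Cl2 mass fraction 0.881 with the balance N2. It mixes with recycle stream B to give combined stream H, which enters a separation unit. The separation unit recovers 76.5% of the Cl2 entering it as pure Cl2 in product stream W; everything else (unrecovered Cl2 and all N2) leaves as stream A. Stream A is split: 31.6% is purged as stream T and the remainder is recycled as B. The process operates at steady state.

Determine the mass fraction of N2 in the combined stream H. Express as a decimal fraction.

0.264

N2 enters only via F and leaves only via the purge: 1399×0.119 = 0.316×(N2 in A), and the separation unit passes all N2, so N2 in H = N2 in A = 526.84 g/s.
Cl2 in H: m_A = 1399×0.881 + (1−0.316)·(1−0.765)·m_A, so m_A = 1232.5/0.8393 = 1468.6 g/s.
H = 1468.6 + 526.84 = 1995.4 g/s.
N2 fraction in H = 526.84/1995.4 = 0.264.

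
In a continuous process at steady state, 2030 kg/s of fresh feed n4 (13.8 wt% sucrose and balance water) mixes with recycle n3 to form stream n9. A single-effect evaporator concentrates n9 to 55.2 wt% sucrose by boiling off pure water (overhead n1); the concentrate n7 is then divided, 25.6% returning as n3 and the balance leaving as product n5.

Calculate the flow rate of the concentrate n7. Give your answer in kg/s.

682.1 kg/s

Overall sucrose balance (none leaves overhead): sucrose in fresh feed = sucrose in product, i.e. 2030×0.138 = (1−0.256)·n7·0.552.
n7 = 280.14/(0.552×0.744) = 682.12 kg/s.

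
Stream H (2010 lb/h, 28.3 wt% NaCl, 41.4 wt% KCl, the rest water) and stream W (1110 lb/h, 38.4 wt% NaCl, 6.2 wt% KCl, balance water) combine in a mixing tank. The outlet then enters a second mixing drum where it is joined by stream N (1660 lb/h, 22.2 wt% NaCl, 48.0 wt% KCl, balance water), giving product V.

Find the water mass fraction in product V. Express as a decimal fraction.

0.360

Overall, product flow = 4780 lb/h.
water in = 2010×0.303 + 1110×0.554 + 1660×0.298 = 1718.7 lb/h.
water fraction in V = 0.360.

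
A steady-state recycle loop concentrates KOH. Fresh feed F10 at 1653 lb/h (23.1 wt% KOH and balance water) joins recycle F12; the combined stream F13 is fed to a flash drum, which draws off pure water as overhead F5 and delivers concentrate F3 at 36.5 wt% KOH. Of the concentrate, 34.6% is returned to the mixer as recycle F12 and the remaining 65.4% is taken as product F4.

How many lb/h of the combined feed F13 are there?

Overall KOH balance (none leaves overhead): KOH in fresh feed = KOH in product, i.e. 1653×0.231 = (1−0.346)·F3·0.365.
F3 = 381.84/(0.365×0.654) = 1599.6 lb/h.
Recycle F12 = 0.346×1599.6 = 553.47 lb/h.
Combined feed F13 = 1653 + 553.47 = 2206.5 lb/h.

2206 lb/h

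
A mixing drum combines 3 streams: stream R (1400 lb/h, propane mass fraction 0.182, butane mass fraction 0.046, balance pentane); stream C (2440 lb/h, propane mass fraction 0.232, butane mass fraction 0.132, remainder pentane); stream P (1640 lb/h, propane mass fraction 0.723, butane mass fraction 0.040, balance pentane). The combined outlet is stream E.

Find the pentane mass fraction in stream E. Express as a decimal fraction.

Total flow out = 1400 + 2440 + 1640 = 5480 lb/h.
pentane in = 1400×0.772 + 2440×0.636 + 1640×0.237 = 3021.3 lb/h.
pentane mass fraction in E = 3021.3/5480 = 0.551.

0.551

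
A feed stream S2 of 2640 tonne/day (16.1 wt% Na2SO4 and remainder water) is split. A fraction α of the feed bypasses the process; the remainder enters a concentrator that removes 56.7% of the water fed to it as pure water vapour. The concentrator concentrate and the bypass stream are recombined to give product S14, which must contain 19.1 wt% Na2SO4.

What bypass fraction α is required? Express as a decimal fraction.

0.670

All 2640×0.161 = 425.04 tonne/day of Na2SO4 reaches S14, so S14 = 425.04/0.191 = 2225.3 tonne/day and vapour = 414.66 tonne/day.
The evaporator receives (1−α)·2640 of feed at 0.839 water and removes 0.567 of that water:
0.567×0.839×(1−α)×2640 = 414.66
(1−α) = 414.66/1255.9 = 0.3302;  α = 0.6698.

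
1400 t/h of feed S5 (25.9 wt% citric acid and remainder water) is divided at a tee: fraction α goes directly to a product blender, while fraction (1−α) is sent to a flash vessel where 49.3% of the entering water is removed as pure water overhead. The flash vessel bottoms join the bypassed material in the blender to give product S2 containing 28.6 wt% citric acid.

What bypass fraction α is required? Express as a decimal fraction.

0.742

All 1400×0.259 = 362.6 t/h of citric acid reaches S2, so S2 = 362.6/0.286 = 1267.8 t/h and vapour = 132.17 t/h.
The evaporator receives (1−α)·1400 of feed at 0.741 water and removes 0.493 of that water:
0.493×0.741×(1−α)×1400 = 132.17
(1−α) = 132.17/511.44 = 0.2584;  α = 0.7416.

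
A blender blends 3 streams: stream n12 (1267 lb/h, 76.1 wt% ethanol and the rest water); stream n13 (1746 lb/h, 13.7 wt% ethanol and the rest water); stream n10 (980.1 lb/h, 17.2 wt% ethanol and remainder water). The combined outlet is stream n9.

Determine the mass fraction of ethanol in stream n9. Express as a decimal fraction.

0.344

Total flow out = 1267 + 1746 + 980.1 = 3993.1 lb/h.
ethanol in = 1267×0.761 + 1746×0.137 + 980.1×0.172 = 1372 lb/h.
ethanol mass fraction in n9 = 1372/3993.1 = 0.344.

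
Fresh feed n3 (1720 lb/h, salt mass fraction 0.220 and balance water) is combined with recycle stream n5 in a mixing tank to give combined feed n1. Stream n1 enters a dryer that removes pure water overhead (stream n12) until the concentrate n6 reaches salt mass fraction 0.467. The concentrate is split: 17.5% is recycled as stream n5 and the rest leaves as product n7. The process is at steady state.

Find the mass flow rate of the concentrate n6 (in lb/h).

982.2 lb/h

Overall salt balance (none leaves overhead): salt in fresh feed = salt in product, i.e. 1720×0.220 = (1−0.175)·n6·0.467.
n6 = 378.4/(0.467×0.825) = 982.16 lb/h.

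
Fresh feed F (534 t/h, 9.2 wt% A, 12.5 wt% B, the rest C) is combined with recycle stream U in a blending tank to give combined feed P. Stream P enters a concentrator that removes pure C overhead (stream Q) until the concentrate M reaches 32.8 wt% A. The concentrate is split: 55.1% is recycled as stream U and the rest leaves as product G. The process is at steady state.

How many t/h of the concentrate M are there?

333.6 t/h

Overall A balance (none leaves overhead): A in fresh feed = A in product, i.e. 534×0.092 = (1−0.551)·M·0.328.
M = 49.128/(0.328×0.449) = 333.59 t/h.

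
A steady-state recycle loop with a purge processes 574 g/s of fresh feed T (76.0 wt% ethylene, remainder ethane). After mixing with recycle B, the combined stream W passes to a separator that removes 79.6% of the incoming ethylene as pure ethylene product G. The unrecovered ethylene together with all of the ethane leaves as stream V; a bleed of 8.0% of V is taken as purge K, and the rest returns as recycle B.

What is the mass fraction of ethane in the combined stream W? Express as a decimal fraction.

ethane enters only via T and leaves only via the purge: 574×0.240 = 0.080×(ethane in V), and the separator passes all ethane, so ethane in W = ethane in V = 1722 g/s.
ethylene in W: m_A = 574×0.760 + (1−0.080)·(1−0.796)·m_A, so m_A = 436.24/0.8123 = 537.03 g/s.
W = 537.03 + 1722 = 2259 g/s.
ethane fraction in W = 1722/2259 = 0.7623.

0.7623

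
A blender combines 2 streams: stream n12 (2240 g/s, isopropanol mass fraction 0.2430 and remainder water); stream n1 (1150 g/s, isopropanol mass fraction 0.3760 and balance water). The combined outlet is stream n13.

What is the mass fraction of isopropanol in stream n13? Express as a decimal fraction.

0.2881

Total flow out = 2240 + 1150 = 3390 g/s.
isopropanol in = 2240×0.243 + 1150×0.376 = 976.72 g/s.
isopropanol mass fraction in n13 = 976.72/3390 = 0.2881.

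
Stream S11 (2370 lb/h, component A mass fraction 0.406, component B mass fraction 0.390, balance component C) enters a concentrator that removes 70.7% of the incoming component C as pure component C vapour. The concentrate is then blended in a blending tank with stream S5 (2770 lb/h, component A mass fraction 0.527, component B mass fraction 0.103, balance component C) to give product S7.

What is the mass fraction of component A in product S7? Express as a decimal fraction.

0.505

Vapour removed = 0.707×0.204×2370 = 341.82 lb/h; concentrate = 2028.2 lb/h.
component A reaching the mixer = 962.22 (from concentrate) + 2770×0.527 = 2422 lb/h.
Product flow = 2028.2 + 2770 = 4798.2 lb/h; component A fraction = 0.505.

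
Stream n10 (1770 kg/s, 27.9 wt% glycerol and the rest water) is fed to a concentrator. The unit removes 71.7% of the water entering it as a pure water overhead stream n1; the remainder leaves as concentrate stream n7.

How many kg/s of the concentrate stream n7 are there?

855 kg/s

water entering = 1770×0.721 = 1276.2 kg/s; overhead removed = 0.717×1276.2 = 915.01 kg/s.
Concentrate = 1770 − 915.01 = 854.99 kg/s.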